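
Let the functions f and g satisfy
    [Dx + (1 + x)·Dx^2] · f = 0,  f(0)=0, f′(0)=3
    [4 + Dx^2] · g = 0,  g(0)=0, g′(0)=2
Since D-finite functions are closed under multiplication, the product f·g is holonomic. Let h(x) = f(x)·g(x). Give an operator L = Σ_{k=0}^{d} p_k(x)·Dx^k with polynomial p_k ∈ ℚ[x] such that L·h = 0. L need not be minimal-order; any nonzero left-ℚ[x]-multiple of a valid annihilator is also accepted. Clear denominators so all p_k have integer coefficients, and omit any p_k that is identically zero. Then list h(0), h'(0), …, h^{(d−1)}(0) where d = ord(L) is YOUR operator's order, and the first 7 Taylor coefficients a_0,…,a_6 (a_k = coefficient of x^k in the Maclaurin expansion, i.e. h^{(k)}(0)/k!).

L = (168 + 864·x + 1456·x^2 + 1024·x^3 + 256·x^4) + (112 + 368·x + 384·x^2 + 128·x^3)·Dx + (102 + 464·x + 744·x^2 + 512·x^3 + 128·x^4)·Dx^2 + (28 + 92·x + 96·x^2 + 32·x^3)·Dx^3 + (15 + 62·x + 95·x^2 + 64·x^3 + 16·x^4)·Dx^4  (order 4).
h: a_k = 0, 0, 6, -3, -2, 1/2, 2/3, …
ICs: h(0) = 0, h′(0) = 0, h′′(0) = 12, h′′′(0) = -18.

f: a_k = 0, 3, -3/2, 1, -3/4, 3/5, -1/2, …
g: a_k = 0, 2, 0, -4/3, 0, 4/15, 0, …
L₀ := L_f ⊗_s L_g (sym. prod.), ord ≤ 4.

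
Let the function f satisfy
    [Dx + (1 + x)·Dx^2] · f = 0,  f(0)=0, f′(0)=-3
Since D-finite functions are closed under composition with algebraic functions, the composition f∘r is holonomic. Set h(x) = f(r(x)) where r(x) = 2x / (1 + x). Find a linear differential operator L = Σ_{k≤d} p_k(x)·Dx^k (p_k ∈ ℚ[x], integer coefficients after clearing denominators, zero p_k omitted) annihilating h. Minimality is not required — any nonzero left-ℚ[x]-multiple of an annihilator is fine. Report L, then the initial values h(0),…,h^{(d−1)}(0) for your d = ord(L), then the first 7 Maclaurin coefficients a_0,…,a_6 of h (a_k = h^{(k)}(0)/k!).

f: a_k = 0, -3, 3/2, -1, 3/4, -3/5, 1/2, …
Change of var in L_f (x↦r) gives L₀.
L = (4 + 6·x)·Dx + (1 + 4·x + 3·x^2)·Dx^2  (order 2).
h: a_k = 0, -6, 12, -26, 60, -726/5, 364, …
ICs: h(0) = 0, h′(0) = -6.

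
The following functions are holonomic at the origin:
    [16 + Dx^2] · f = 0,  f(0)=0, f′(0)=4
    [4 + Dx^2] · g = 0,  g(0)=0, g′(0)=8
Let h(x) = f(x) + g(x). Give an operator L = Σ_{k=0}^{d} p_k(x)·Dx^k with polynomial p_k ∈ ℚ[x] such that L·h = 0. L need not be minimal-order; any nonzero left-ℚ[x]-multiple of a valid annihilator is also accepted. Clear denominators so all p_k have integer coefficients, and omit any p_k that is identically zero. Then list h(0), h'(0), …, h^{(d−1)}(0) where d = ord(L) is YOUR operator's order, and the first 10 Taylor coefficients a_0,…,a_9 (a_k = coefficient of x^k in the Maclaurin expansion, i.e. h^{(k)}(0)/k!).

f: a_k = 0, 4, 0, -32/3, 0, 128/15, 0, -1024/315, 0, 2048/2835, …
g: a_k = 0, 8, 0, -16/3, 0, 16/15, 0, -32/315, 0, 16/2835, …
h₀=f+g: left-lcm gives L₀, ord ≤ 4.
L = 64 + 20·Dx^2 + Dx^4  (order 4).
h: a_k = 0, 12, 0, -16, 0, 48/5, 0, -352/105, 0, 688/945, …
ICs: h(0) = 0, h′(0) = 12, h′′(0) = 0, h′′′(0) = -96.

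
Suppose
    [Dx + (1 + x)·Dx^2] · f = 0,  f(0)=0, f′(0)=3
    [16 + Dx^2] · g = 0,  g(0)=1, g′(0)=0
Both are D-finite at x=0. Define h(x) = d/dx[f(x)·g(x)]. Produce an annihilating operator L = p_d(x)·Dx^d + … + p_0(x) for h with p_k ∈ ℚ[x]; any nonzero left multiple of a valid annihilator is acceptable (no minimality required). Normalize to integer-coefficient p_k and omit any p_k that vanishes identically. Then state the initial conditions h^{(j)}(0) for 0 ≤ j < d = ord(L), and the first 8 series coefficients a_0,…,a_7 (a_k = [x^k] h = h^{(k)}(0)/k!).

f: a_k = 0, 3, -3/2, 1, -3/4, 3/5, -1/2, 3/7, …
g: a_k = 1, 0, -8, 0, 32/3, 0, -256/45, 0, …
Sym-product of L_f,L_g gives L₀ (≤ ord 4).
h=h₀': d/dx-closure on L₀ ⇒ L.
L = (96160 + 647168·x + 1757184·x^2 + 2482176·x^3 + 1931264·x^4 + 786432·x^5 + 131072·x^6) + (13728 + 74144·x + 156160·x^2 + 161280·x^3 + 81920·x^4 + 16384·x^5)·Dx + (13546 + 87008·x + 228848·x^2 + 316416·x^3 + 242944·x^4 + 98304·x^5 + 16384·x^6)·Dx^2 + (858 + 4634·x + 9760·x^2 + 10080·x^3 + 5120·x^4 + 1024·x^5)·Dx^3 + (471 + 2910·x + 7439·x^2 + 10080·x^3 + 7640·x^4 + 3072·x^5 + 512·x^6)·Dx^4  (order 4).
h: a_k = 3, -3, -69, 45, 123, -63, -377/5, 499/15, …
ICs: h(0) = 3, h′(0) = -3, h′′(0) = -138, h′′′(0) = 270.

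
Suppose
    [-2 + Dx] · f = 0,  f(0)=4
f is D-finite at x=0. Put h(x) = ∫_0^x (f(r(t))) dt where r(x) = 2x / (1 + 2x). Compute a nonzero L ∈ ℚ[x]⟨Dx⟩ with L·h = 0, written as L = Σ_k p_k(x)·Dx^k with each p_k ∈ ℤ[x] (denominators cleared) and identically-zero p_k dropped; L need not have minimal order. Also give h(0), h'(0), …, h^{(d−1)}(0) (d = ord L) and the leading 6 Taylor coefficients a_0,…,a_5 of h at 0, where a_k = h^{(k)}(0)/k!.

f: a_k = 4, 8, 8, 16/3, 8/3, 16/15, …
Substitute x→r, Dx→(1/r')Dx; clear ⇒ L₀.
Integrate: L := L₀·Dx.
L = -4·Dx + (1 + 4·x + 4·x^2)·Dx^2  (order 2).
h: a_k = 0, 4, 8, 0, -16/3, 128/15, …
ICs: h(0) = 0, h′(0) = 4.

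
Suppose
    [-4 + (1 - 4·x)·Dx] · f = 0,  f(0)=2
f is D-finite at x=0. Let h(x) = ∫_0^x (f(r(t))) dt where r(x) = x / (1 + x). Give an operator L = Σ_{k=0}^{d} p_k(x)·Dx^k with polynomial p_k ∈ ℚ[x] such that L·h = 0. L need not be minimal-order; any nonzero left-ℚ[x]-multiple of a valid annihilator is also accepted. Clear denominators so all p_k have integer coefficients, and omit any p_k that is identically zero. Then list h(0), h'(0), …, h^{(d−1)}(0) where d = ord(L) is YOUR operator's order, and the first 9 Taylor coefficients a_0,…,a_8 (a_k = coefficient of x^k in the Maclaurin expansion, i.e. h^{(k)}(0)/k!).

f: a_k = 2, 8, 32, 128, 512, 2048, 8192, 32768, 131072, …
L₀ from L_f via x↦r, Dx↦r'^{-1}Dx.
h=∫h₀ ⇒ L = L₀·Dx.
L = 4·Dx + (-1 + 2·x + 3·x^2)·Dx^2  (order 2).
h: a_k = 0, 2, 4, 8, 18, 216/5, 108, 1944/7, 729, …
ICs: h(0) = 0, h′(0) = 2.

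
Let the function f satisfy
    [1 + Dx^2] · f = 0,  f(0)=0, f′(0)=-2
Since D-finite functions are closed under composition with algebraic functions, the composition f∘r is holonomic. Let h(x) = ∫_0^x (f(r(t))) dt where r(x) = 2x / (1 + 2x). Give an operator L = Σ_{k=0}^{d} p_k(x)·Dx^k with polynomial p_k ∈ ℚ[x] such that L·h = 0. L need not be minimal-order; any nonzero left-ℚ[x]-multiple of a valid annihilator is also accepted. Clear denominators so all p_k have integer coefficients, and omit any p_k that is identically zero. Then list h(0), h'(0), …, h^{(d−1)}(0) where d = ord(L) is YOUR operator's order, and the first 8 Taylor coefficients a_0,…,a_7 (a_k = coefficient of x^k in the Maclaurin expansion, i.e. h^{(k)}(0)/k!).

L = 4·Dx + (4 + 24·x + 48·x^2 + 32·x^3)·Dx^2 + (1 + 8·x + 24·x^2 + 32·x^3 + 16·x^4)·Dx^3  (order 3).
h: a_k = 0, 0, -2, 8/3, -10/3, 16/5, -4/45, -80/7, …
ICs: h(0) = 0, h′(0) = 0, h′′(0) = -4.

f: a_k = 0, -2, 0, 1/3, 0, -1/60, 0, 1/2520, …
Change of var in L_f (x↦r) gives L₀.
h=∫₀ˣh₀: take L = L₀·Dx.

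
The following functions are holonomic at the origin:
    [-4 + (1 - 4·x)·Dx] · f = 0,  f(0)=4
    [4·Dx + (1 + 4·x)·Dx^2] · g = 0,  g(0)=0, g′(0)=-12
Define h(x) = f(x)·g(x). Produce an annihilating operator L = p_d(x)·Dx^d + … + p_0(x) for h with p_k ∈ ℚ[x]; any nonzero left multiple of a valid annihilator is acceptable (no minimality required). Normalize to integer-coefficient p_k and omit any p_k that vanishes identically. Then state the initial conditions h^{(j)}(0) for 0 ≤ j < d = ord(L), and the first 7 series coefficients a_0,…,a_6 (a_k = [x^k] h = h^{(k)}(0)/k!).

L = 16 + (4 + 48·x)·Dx + (-1 + 16·x^2)·Dx^2  (order 2).
h: a_k = 0, -48, -96, -640, -1792, -48128/5, -151552/5, …
ICs: h(0) = 0, h′(0) = -48.

f: a_k = 4, 16, 64, 256, 1024, 4096, 16384, …
g: a_k = 0, -12, 24, -64, 192, -3072/5, 2048, …
h₀=f·g: eliminate ⇒ L₀, order ≤ 1·2.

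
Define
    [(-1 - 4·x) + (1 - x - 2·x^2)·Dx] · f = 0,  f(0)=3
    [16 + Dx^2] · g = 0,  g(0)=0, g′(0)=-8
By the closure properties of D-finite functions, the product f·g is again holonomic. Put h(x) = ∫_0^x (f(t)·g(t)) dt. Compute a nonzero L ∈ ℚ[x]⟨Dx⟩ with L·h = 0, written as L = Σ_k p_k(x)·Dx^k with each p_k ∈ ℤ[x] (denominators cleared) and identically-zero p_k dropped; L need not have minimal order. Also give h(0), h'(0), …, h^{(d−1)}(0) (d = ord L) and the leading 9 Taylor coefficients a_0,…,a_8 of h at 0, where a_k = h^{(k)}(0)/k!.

f: a_k = 3, 3, 9, 15, 33, 63, 129, 255, 513, …
g: a_k = 0, -8, 0, 64/3, 0, -256/15, 0, 2048/315, 0, …
f·g: L₀ = L_f ⊗_s L_g, ord ≤ 1·2.
∫: right-multiply L₀ by Dx.
L = (-12 + 16·x + 32·x^2)·Dx + (2 + 8·x)·Dx^2 + (-1 + x + 2·x^2)·Dx^3  (order 3).
h: a_k = 0, 0, -12, -8, -2, -56/5, -308/15, -168/5, -1213/21, …
ICs: h(0) = 0, h′(0) = 0, h′′(0) = -24.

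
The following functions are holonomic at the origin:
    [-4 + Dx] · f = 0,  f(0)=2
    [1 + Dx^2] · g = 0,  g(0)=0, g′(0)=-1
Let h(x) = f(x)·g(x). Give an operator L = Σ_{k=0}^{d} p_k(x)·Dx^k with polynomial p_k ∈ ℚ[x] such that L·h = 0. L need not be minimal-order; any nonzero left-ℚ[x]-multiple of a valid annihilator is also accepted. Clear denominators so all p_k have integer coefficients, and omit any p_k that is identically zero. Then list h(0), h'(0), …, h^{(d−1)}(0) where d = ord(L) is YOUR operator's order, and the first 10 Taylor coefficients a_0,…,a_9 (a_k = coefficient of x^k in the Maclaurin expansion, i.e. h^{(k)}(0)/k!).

f: a_k = 2, 8, 16, 64/3, 64/3, 256/15, 512/45, 2048/315, 1024/315, 4096/2835, …
g: a_k = 0, -1, 0, 1/6, 0, -1/120, 0, 1/5040, 0, -1/362880, …
f·g: L₀ = L_f ⊗_s L_g, ord ≤ 1·2.
L = 17 - 8·Dx + Dx^2  (order 2).
h: a_k = 0, -2, -8, -47/3, -20, -1121/60, -611/45, -20047/2520, -23/6, -277441/181440, …
ICs: h(0) = 0, h′(0) = -2.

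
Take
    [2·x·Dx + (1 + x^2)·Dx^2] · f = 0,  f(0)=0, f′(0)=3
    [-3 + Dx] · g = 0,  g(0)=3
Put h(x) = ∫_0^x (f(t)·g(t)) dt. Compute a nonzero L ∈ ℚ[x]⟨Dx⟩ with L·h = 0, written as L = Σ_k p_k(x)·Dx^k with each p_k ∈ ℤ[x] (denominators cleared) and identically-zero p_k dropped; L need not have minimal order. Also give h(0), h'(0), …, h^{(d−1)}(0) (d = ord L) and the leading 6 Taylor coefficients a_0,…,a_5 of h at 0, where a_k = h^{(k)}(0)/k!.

f: a_k = 0, 3, 0, -1, 0, 3/5, …
g: a_k = 3, 9, 27/2, 27/2, 81/8, 243/40, …
Product ⇒ symmetric product L₀, ord ≤ 2.
∫: right-multiply L₀ by Dx.
L = (9 - 6·x + 9·x^2)·Dx + (-6 + 2·x - 6·x^2)·Dx^2 + (1 + x^2)·Dx^3  (order 3).
h: a_k = 0, 0, 9/2, 9, 75/8, 63/10, …
ICs: h(0) = 0, h′(0) = 0, h′′(0) = 9.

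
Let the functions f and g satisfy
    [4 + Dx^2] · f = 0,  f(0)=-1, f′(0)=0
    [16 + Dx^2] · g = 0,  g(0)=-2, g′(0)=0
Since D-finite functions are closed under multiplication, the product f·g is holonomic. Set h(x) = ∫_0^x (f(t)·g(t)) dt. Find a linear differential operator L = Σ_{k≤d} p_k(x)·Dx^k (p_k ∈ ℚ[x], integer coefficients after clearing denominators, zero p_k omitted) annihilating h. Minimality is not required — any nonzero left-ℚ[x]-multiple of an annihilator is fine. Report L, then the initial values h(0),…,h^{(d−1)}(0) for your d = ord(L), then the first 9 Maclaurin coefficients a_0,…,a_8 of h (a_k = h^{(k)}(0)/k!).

L = 144·Dx + 40·Dx^3 + Dx^5  (order 5).
h: a_k = 0, 2, 0, -20/3, 0, 164/15, 0, -584/63, 0, …
ICs: h(0) = 0, h′(0) = 2, h′′(0) = 0, h′′′(0) = -40, h′′′′(0) = 0.

f: a_k = -1, 0, 2, 0, -2/3, 0, 4/45, 0, -2/315, …
g: a_k = -2, 0, 16, 0, -64/3, 0, 512/45, 0, -1024/315, …
h₀=f·g: eliminate ⇒ L₀, order ≤ 2·2.
∫: right-multiply L₀ by Dx.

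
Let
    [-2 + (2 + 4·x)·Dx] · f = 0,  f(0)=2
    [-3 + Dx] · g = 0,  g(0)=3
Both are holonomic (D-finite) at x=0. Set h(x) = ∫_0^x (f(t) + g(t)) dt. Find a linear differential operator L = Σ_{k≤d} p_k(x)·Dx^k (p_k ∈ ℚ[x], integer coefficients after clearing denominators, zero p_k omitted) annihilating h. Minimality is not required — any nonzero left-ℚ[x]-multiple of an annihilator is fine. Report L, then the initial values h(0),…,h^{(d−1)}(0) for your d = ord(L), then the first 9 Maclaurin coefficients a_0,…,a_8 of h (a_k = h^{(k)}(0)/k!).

L = (6 + 9·x)·Dx + (-5 - 18·x - 18·x^2)·Dx^2 + (1 + 5·x + 6·x^2)·Dx^3  (order 3).
h: a_k = 0, 5, 11/2, 25/6, 29/8, 71/40, 313/240, 33/560, 3039/4480, …
ICs: h(0) = 0, h′(0) = 5, h′′(0) = 11.

f: a_k = 2, 2, -1, 1, -5/4, 7/4, -21/8, 33/8, -429/64, …
g: a_k = 3, 9, 27/2, 27/2, 81/8, 243/40, 243/80, 729/560, 2187/4480, …
L₀ := lclm(L_f,L_g); ord L₀ ≤ 1+1.
∫: right-multiply L₀ by Dx.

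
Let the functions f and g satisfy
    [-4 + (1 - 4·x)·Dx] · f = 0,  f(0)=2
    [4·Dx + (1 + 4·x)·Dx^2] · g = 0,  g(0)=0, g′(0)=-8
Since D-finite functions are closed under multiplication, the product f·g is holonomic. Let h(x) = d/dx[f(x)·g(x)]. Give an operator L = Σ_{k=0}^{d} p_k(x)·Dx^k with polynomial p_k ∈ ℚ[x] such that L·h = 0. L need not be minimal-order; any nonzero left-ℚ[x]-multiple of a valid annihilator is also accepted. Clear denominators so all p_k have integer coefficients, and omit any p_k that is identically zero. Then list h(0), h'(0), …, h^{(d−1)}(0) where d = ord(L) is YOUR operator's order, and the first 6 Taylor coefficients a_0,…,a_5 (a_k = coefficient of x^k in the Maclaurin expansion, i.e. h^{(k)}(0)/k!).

L = 64 + (4 + 80·x)·Dx + (-1 + 16·x^2)·Dx^2  (order 2).
h: a_k = -16, -64, -640, -7168/3, -48128/3, -303104/5, …
ICs: h(0) = -16, h′(0) = -64.

f: a_k = 2, 8, 32, 128, 512, 2048, …
g: a_k = 0, -8, 16, -128/3, 128, -2048/5, …
L₀ := L_f ⊗_s L_g (sym. prod.), ord ≤ 2.
Differentiate: ansatz ord ≤ ord L₀ ⇒ L.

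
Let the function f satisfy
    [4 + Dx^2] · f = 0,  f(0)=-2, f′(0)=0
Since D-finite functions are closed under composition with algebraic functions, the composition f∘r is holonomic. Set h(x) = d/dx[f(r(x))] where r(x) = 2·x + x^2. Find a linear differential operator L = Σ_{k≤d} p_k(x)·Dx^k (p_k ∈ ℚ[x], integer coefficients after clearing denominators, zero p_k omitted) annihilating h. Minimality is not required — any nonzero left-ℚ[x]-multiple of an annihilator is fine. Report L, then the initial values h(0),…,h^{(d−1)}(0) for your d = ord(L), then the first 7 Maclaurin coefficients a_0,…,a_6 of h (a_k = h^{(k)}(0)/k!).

f: a_k = -2, 0, 4, 0, -4/3, 0, 8/45, …
f∘r: x↦r, Dx↦Dx/r' in L_f ⇒ L₀.
Derive L from L₀ (diff closure).
L = (19 + 64·x + 96·x^2 + 64·x^3 + 16·x^4) + (-3 - 3·x)·Dx + (1 + 2·x + x^2)·Dx^2  (order 2).
h: a_k = 0, 32, 48, -208/3, -640/3, -1856/15, 2464/15, …
ICs: h(0) = 0, h′(0) = 32.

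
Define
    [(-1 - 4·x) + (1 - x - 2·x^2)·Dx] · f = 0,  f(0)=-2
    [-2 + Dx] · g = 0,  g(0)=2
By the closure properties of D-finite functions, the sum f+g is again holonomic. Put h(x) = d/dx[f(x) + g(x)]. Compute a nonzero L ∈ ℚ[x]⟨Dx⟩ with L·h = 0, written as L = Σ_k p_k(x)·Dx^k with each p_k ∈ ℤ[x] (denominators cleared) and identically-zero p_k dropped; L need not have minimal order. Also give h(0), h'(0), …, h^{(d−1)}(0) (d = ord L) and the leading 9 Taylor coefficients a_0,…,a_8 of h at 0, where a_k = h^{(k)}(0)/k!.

L = (18 + 132·x + 144·x^2 + 288·x^3 + 96·x^4) + (-13 - 68·x - 94·x^2 - 112·x^3 + 40·x^4 + 32·x^5)·Dx + (2 + x + 11·x^2 - 16·x^3 - 44·x^4 - 16·x^5)·Dx^2  (order 2).
h: a_k = 2, -4, -22, -248/3, -622/3, -7724/15, -53534/45, -861808/315, -1933462/315, …
ICs: h(0) = 2, h′(0) = -4.

f: a_k = -2, -2, -6, -10, -22, -42, -86, -170, -342, …
g: a_k = 2, 4, 4, 8/3, 4/3, 8/15, 8/45, 16/315, 4/315, …
h₀=f+g: left-lcm gives L₀, ord ≤ 2.
Derive L from L₀ (diff closure).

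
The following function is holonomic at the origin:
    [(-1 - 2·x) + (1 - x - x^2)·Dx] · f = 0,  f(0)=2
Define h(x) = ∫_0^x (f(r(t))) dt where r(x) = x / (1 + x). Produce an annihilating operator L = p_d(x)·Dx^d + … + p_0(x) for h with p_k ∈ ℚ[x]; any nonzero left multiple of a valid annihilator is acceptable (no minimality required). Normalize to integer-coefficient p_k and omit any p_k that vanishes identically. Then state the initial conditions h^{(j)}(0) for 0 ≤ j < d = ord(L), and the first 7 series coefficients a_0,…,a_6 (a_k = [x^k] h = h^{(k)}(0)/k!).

f: a_k = 2, 2, 4, 6, 10, 16, 26, …
L₀ from L_f via x↦r, Dx↦r'^{-1}Dx.
Integrate: L := L₀·Dx.
L = (1 + 3·x)·Dx + (-1 - 2·x + x^3)·Dx^2  (order 2).
h: a_k = 0, 2, 1, 2/3, 0, 2/5, -1/3, …
ICs: h(0) = 0, h′(0) = 2.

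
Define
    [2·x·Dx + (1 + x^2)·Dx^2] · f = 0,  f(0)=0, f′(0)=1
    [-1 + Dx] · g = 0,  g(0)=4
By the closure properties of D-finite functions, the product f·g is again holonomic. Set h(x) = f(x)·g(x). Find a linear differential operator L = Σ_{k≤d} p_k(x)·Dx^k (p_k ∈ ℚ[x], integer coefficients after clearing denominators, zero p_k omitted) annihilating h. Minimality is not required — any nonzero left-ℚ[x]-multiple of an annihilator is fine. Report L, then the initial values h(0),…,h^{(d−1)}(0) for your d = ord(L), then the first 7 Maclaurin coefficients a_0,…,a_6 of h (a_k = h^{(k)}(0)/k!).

f: a_k = 0, 1, 0, -1/3, 0, 1/5, 0, …
g: a_k = 4, 4, 2, 2/3, 1/6, 1/30, 1/180, …
Product ⇒ symmetric product L₀, ord ≤ 2.
L = (1 - 2·x + x^2) + (-2 + 2·x - 2·x^2)·Dx + (1 + x^2)·Dx^2  (order 2).
h: a_k = 0, 4, 4, 2/3, -2/3, 3/10, 11/18, …
ICs: h(0) = 0, h′(0) = 4.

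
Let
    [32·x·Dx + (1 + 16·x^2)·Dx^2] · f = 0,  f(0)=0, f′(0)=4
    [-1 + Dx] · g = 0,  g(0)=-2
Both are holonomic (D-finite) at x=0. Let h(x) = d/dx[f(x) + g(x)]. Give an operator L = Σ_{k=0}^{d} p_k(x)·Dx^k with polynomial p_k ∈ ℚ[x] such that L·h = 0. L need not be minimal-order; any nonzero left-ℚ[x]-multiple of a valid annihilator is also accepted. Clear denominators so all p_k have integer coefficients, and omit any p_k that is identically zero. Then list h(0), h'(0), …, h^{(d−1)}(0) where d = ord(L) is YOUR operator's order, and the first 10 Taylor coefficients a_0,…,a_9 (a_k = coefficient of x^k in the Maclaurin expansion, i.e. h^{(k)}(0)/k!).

L = (32 - 32·x - 1536·x^2 - 512·x^3) + (-33 + 1504·x^2 - 256·x^4)·Dx + (1 + 32·x + 32·x^2 + 512·x^3 + 256·x^4)·Dx^2  (order 2).
h: a_k = 2, -2, -65, -1/3, 12287/12, -1/60, -5898241/360, -1/2520, 5284823039/20160, -1/181440, …
ICs: h(0) = 2, h′(0) = -2.

f: a_k = 0, 4, 0, -64/3, 0, 1024/5, 0, -16384/7, 0, 262144/9, …
g: a_k = -2, -2, -1, -1/3, -1/12, -1/60, -1/360, -1/2520, -1/20160, -1/181440, …
Sum ⇒ L₀ = lclm(L_f,L_g) in ℚ(x)⟨Dx⟩.
Differentiate: ansatz ord ≤ ord L₀ ⇒ L.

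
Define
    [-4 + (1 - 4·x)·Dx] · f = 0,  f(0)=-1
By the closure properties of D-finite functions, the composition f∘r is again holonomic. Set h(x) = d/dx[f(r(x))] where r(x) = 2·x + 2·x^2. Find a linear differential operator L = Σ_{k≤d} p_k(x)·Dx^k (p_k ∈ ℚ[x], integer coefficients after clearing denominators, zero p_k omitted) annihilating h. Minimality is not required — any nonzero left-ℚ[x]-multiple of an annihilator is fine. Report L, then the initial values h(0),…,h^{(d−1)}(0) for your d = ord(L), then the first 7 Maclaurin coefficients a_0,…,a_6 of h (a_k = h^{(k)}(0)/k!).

f: a_k = -1, -4, -16, -64, -256, -1024, -4096, …
Change of var in L_f (x↦r) gives L₀.
Differentiate: ansatz ord ≤ ord L₀ ⇒ L.
L = (18 + 48·x + 48·x^2) + (-1 + 6·x + 24·x^2 + 16·x^3)·Dx  (order 1).
h: a_k = -8, -144, -1920, -22784, -253440, -2706432, -28098560, …
ICs: h(0) = -8.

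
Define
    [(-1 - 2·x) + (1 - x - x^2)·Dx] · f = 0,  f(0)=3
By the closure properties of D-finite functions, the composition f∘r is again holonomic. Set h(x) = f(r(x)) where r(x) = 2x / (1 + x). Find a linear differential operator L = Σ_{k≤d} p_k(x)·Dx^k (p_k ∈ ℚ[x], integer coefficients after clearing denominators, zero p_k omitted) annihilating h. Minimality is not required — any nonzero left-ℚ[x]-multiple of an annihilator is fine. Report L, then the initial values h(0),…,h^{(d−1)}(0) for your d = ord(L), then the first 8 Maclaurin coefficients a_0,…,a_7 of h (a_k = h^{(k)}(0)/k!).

L = (2 + 10·x) + (-1 - x + 5·x^2 + 5·x^3)·Dx  (order 1).
h: a_k = 3, 6, 18, 30, 90, 150, 450, 750, …
ICs: h(0) = 3.

f: a_k = 3, 3, 6, 9, 15, 24, 39, 63, …
Substitute x→r, Dx→(1/r')Dx; clear ⇒ L₀.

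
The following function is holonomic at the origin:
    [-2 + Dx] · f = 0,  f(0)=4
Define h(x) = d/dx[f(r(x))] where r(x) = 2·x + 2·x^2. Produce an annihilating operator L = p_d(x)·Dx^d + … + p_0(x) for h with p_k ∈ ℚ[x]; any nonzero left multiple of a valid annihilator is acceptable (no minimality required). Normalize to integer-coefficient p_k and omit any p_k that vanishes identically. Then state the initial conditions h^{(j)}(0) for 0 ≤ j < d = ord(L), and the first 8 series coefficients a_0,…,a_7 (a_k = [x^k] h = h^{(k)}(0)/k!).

L = (6 + 16·x + 16·x^2) + (-1 - 2·x)·Dx  (order 1).
h: a_k = 16, 96, 320, 2432/3, 1664, 44288/15, 208384/45, 46080/7, …
ICs: h(0) = 16.

f: a_k = 4, 8, 8, 16/3, 8/3, 16/15, 16/45, 32/315, …
h₀=f(r): pull back L_f along r ⇒ L₀.
h=h₀': d/dx-closure on L₀ ⇒ L.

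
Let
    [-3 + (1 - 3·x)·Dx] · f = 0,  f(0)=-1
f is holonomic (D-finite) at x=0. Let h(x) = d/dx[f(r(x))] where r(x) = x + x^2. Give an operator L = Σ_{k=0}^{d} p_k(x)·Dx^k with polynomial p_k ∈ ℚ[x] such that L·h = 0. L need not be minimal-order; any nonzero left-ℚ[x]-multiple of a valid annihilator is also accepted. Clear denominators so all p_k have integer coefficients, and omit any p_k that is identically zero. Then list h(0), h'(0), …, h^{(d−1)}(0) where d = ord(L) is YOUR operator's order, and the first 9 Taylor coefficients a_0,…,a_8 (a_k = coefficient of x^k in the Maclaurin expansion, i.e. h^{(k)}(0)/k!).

f: a_k = -1, -3, -9, -27, -81, -243, -729, -2187, -6561, …
f∘r: x↦r, Dx↦Dx/r' in L_f ⇒ L₀.
h=h₀': d/dx-closure on L₀ ⇒ L.
L = (8 + 18·x + 18·x^2) + (-1 + x + 9·x^2 + 6·x^3)·Dx  (order 1).
h: a_k = -3, -24, -135, -684, -3240, -14742, -65205, -282528, -1205037, …
ICs: h(0) = -3.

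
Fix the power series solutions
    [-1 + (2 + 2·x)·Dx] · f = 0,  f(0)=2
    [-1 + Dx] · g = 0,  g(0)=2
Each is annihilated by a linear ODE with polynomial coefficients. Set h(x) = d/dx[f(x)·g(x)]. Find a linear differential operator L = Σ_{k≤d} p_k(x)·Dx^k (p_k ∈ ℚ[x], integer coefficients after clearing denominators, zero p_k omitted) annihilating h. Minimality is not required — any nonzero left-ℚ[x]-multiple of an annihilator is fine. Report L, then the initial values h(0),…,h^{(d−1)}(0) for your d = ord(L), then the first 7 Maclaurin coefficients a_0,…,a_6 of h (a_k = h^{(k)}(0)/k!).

L = (7 + 12·x + 4·x^2) + (-6 - 10·x - 4·x^2)·Dx  (order 1).
h: a_k = 6, 7, 17/4, 11/8, 107/192, -89/1920, 1123/7680, …
ICs: h(0) = 6.

f: a_k = 2, 1, -1/4, 1/8, -5/64, 7/128, -21/512, …
g: a_k = 2, 2, 1, 1/3, 1/12, 1/60, 1/360, …
L₀ := L_f ⊗_s L_g (sym. prod.), ord ≤ 1.
Derive L from L₀ (diff closure).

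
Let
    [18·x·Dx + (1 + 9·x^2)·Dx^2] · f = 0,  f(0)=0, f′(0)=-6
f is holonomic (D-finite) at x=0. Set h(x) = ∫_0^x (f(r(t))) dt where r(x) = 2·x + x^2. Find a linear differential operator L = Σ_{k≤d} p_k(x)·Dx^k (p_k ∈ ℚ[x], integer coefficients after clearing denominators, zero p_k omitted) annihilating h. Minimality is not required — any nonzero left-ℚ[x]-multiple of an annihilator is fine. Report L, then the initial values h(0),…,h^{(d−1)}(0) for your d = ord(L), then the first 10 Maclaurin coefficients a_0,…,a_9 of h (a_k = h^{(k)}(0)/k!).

L = (-1 + 72·x + 144·x^2 + 108·x^3 + 27·x^4)·Dx^2 + (1 + x + 36·x^2 + 72·x^3 + 45·x^4 + 9·x^5)·Dx^3  (order 3).
h: a_k = 0, 0, -6, -2, 36, 216/5, -2502/5, -7758/7, 63180/7, 30672, …
ICs: h(0) = 0, h′(0) = 0, h′′(0) = -12.

f: a_k = 0, -6, 0, 18, 0, -486/5, 0, 4374/7, 0, -4374, …
Substitute x→r, Dx→(1/r')Dx; clear ⇒ L₀.
Integrate: L := L₀·Dx.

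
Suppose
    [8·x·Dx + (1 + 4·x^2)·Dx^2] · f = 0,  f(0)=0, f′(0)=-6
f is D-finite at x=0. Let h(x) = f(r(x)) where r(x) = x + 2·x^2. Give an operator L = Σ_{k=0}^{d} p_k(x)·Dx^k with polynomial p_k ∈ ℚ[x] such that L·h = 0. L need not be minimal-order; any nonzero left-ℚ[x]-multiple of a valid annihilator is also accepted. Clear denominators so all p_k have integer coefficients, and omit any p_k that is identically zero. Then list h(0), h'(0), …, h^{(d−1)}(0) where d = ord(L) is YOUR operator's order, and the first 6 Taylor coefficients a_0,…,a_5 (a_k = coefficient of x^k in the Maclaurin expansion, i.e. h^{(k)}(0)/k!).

f: a_k = 0, -6, 0, 8, 0, -96/5, …
f∘r: x↦r, Dx↦Dx/r' in L_f ⇒ L₀.
L = (-4 + 8·x + 64·x^2 + 192·x^3 + 192·x^4)·Dx + (1 + 4·x + 4·x^2 + 32·x^3 + 80·x^4 + 64·x^5)·Dx^2  (order 2).
h: a_k = 0, -6, -12, 8, 48, 384/5, …
ICs: h(0) = 0, h′(0) = -6.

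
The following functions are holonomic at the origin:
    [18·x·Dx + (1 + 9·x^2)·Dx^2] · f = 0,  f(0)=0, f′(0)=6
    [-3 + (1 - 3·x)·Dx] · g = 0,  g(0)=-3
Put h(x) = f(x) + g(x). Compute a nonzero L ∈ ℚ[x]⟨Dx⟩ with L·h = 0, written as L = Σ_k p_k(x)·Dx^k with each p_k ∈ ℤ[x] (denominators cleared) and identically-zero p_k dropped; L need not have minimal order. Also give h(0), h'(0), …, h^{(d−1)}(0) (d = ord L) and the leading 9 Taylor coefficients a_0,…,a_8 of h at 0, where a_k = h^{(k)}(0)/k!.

f: a_k = 0, 6, 0, -18, 0, 486/5, 0, -4374/7, 0, …
g: a_k = -3, -9, -27, -81, -243, -729, -2187, -6561, -19683, …
L₀ := lclm(L_f,L_g); ord L₀ ≤ 2+1.
L = (18 - 216·x - 486·x^2)·Dx + (-12 + 18·x - 108·x^2 - 486·x^3)·Dx^2 + (1 - 81·x^4)·Dx^3  (order 3).
h: a_k = -3, -3, -27, -99, -243, -3159/5, -2187, -50301/7, -19683, …
ICs: h(0) = -3, h′(0) = -3, h′′(0) = -54.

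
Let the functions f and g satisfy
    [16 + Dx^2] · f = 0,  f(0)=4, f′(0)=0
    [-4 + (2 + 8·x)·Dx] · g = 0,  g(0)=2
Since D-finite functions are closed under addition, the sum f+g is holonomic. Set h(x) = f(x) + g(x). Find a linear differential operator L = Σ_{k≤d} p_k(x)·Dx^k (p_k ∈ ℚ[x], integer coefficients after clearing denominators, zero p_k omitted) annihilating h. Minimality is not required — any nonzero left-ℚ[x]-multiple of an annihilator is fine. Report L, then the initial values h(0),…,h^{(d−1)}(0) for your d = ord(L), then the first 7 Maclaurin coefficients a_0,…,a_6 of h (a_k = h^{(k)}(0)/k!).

f: a_k = 4, 0, -32, 0, 128/3, 0, -1024/45, …
g: a_k = 2, 4, -4, 8, -20, 56, -168, …
f+g: L₀ = lclm(L_f,L_g), ord ≤ 2+1.
L = (-224 - 1024·x - 2048·x^2) + (48 + 704·x + 3072·x^2 + 4096·x^3)·Dx + (-14 - 64·x - 128·x^2)·Dx^2 + (3 + 44·x + 192·x^2 + 256·x^3)·Dx^3  (order 3).
h: a_k = 6, 4, -36, 8, 68/3, 56, -8584/45, …
ICs: h(0) = 6, h′(0) = 4, h′′(0) = -72.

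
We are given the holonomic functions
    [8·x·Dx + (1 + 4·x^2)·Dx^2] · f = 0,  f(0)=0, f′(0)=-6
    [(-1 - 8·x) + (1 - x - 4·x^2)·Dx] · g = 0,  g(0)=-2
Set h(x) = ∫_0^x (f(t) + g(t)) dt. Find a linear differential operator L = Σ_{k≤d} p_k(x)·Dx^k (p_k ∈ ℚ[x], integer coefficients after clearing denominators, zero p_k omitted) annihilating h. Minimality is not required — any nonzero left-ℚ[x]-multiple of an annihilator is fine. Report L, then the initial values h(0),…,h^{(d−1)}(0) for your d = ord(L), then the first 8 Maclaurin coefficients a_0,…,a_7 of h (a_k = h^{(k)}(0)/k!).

f: a_k = 0, -6, 0, 8, 0, -96/5, 0, 384/7, …
g: a_k = -2, -2, -10, -18, -58, -130, -362, -882, …
L₀ := lclm(L_f,L_g); ord L₀ ≤ 2+1.
∫: right-multiply L₀ by Dx.
L = (40 - 160·x - 2272·x^2 - 4608·x^3 - 16896·x^4 - 6144·x^6)·Dx^2 + (-31 - 264·x - 364·x^2 - 2208·x^3 - 4160·x^4 - 12800·x^5 - 768·x^6 - 6144·x^7)·Dx^3 + (5 + 11·x + 80·x^2 - 116·x^3 - 80·x^4 - 704·x^5 - 1536·x^6 - 256·x^7 - 1024·x^8)·Dx^4  (order 4).
h: a_k = 0, -2, -4, -10/3, -5/2, -58/5, -373/15, -362/7, …
ICs: h(0) = 0, h′(0) = -2, h′′(0) = -8, h′′′(0) = -20.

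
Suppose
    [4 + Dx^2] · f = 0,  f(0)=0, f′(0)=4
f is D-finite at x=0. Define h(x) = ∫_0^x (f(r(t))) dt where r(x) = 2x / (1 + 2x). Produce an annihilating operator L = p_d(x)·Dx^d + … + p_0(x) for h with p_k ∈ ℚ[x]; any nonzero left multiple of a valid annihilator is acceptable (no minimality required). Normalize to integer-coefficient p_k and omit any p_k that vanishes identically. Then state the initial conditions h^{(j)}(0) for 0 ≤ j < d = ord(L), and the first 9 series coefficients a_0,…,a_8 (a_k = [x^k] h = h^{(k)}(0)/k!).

L = 16·Dx + (4 + 24·x + 48·x^2 + 32·x^3)·Dx^2 + (1 + 8·x + 24·x^2 + 32·x^3 + 16·x^4)·Dx^3  (order 3).
h: a_k = 0, 0, 4, -16/3, 8/3, 64/5, -2752/45, 1280/7, -141376/315, …
ICs: h(0) = 0, h′(0) = 0, h′′(0) = 8.

f: a_k = 0, 4, 0, -8/3, 0, 8/15, 0, -16/315, 0, …
f∘r: x↦r, Dx↦Dx/r' in L_f ⇒ L₀.
h=∫₀ˣh₀: take L = L₀·Dx.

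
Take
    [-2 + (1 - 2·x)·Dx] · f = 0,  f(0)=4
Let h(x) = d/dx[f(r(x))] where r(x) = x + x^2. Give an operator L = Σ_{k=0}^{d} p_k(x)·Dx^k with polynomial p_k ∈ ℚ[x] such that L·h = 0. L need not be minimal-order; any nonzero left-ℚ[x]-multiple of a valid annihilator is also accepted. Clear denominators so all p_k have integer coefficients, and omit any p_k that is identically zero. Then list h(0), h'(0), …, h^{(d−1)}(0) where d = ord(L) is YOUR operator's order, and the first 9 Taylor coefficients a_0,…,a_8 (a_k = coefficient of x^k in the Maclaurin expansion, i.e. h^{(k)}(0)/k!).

L = (6 + 12·x + 12·x^2) + (-1 + 6·x^2 + 4·x^3)·Dx  (order 1).
h: a_k = 8, 48, 192, 704, 2400, 7872, 25088, 78336, 240768, …
ICs: h(0) = 8.

f: a_k = 4, 8, 16, 32, 64, 128, 256, 512, 1024, …
L₀ from L_f via x↦r, Dx↦r'^{-1}Dx.
h₀' ⇒ L via d/dx closure of L₀.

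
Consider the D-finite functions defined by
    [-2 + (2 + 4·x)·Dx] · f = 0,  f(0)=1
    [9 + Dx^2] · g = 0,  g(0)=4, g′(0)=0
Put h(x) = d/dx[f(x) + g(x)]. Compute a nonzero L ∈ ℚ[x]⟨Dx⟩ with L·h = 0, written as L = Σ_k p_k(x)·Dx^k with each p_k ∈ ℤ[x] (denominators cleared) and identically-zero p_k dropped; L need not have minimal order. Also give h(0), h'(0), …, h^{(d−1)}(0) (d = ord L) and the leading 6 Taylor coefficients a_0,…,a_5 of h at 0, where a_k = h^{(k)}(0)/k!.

L = (-18 - 27·x - 27·x^2) + (-9 - 45·x - 81·x^2 - 54·x^3)·Dx + (-2 - 3·x - 3·x^2)·Dx^2 + (-1 - 5·x - 9·x^2 - 6·x^3)·Dx^3  (order 3).
h: a_k = 1, -37, 3/2, 103/2, 35/8, -1287/40, …
ICs: h(0) = 1, h′(0) = -37, h′′(0) = 3.

f: a_k = 1, 1, -1/2, 1/2, -5/8, 7/8, …
g: a_k = 4, 0, -18, 0, 27/2, 0, …
Weyl lclm of L_f,L_g ⇒ L₀ (ord ≤ 3).
Derive L from L₀ (diff closure).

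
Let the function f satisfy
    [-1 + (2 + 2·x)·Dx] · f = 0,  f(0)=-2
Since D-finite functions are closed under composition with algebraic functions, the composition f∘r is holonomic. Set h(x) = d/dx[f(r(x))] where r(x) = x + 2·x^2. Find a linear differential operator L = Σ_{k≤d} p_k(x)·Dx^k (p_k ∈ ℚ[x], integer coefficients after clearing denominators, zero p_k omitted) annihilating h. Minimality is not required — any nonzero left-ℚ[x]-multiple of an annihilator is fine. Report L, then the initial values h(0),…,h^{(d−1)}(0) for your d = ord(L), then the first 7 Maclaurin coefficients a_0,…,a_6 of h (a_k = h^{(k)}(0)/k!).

L = 7 + (-2 - 10·x - 12·x^2 - 16·x^3)·Dx  (order 1).
h: a_k = -1, -7/2, 21/8, 21/16, -595/128, 567/256, 5537/1024, …
ICs: h(0) = -1.

f: a_k = -2, -1, 1/4, -1/8, 5/64, -7/128, 21/512, …
Change of var in L_f (x↦r) gives L₀.
h₀' ⇒ L via d/dx closure of L₀.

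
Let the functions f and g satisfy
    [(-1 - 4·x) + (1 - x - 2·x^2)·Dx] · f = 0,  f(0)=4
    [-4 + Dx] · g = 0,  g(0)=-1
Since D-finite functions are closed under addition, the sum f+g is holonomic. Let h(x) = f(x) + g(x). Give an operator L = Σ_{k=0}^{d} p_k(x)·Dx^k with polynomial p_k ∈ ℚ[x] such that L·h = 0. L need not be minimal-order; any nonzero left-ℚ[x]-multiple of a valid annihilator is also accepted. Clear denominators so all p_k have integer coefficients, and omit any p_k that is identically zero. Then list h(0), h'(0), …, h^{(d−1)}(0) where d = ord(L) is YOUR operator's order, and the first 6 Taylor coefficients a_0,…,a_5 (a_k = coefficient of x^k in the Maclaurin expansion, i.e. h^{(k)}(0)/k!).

f: a_k = 4, 4, 12, 20, 44, 84, …
g: a_k = -1, -4, -8, -32/3, -32/3, -128/15, …
f+g: L₀ = lclm(L_f,L_g), ord ≤ 1+1.
L = (-8 - 192·x^2 - 128·x^3) + (-10 + 44·x + 72·x^2 - 64·x^3 - 64·x^4)·Dx + (3 - 11·x - 6·x^2 + 24·x^3 + 16·x^4)·Dx^2  (order 2).
h: a_k = 3, 0, 4, 28/3, 100/3, 1132/15, …
ICs: h(0) = 3, h′(0) = 0.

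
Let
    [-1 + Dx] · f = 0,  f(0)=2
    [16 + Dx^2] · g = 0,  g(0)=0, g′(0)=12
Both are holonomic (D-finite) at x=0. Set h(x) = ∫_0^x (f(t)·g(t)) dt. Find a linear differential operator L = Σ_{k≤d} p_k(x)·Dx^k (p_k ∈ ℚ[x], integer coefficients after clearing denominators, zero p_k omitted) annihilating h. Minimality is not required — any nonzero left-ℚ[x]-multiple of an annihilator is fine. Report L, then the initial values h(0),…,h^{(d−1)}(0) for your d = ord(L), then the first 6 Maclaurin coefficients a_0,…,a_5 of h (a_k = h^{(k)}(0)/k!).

f: a_k = 2, 2, 1, 1/3, 1/12, 1/60, …
g: a_k = 0, 12, 0, -32, 0, 128/5, …
Product ⇒ symmetric product L₀, ord ≤ 2.
∫: right-multiply L₀ by Dx.
L = 17·Dx - 2·Dx^2 + Dx^3  (order 3).
h: a_k = 0, 0, 12, 8, -13, -12, …
ICs: h(0) = 0, h′(0) = 0, h′′(0) = 24.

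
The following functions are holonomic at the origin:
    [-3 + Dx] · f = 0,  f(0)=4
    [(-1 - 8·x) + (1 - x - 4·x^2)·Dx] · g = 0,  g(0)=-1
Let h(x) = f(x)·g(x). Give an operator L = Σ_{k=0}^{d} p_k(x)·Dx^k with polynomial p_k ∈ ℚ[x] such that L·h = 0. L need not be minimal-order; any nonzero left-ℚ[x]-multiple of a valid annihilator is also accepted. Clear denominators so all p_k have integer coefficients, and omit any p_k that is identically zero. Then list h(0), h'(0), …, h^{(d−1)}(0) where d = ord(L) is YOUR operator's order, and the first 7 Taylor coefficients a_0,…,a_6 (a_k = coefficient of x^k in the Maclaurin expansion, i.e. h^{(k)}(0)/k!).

L = (4 + 5·x - 12·x^2) + (-1 + x + 4·x^2)·Dx  (order 1).
h: a_k = -4, -16, -50, -132, -691/2, -4408/5, -45353/20, …
ICs: h(0) = -4.

f: a_k = 4, 12, 18, 18, 27/2, 81/10, 81/20, …
g: a_k = -1, -1, -5, -9, -29, -65, -181, …
Product ⇒ symmetric product L₀, ord ≤ 1.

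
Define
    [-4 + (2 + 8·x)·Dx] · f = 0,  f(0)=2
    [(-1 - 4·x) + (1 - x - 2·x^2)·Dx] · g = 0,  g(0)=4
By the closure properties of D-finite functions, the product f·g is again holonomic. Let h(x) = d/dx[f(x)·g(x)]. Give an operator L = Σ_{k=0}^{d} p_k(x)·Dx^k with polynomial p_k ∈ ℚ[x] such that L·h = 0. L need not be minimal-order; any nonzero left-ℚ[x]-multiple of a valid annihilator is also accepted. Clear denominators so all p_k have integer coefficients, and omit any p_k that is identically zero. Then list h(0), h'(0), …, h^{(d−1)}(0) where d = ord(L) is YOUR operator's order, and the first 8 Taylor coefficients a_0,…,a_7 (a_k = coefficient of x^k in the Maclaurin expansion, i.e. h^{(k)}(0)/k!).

f: a_k = 2, 4, -4, 8, -20, 56, -168, 528, …
g: a_k = 4, 4, 12, 20, 44, 84, 172, 340, …
Product ⇒ symmetric product L₀, ord ≤ 1.
h=h₀': d/dx-closure on L₀ ⇒ L.
L = (2 + 32·x + 84·x^2 + 80·x^3 + 80·x^4) + (-1 - 5·x - 4·x^2 + 8·x^3 + 40·x^4 + 32·x^5)·Dx  (order 1).
h: a_k = 24, 48, 312, 288, 2520, -144, 21672, -30528, …
ICs: h(0) = 24.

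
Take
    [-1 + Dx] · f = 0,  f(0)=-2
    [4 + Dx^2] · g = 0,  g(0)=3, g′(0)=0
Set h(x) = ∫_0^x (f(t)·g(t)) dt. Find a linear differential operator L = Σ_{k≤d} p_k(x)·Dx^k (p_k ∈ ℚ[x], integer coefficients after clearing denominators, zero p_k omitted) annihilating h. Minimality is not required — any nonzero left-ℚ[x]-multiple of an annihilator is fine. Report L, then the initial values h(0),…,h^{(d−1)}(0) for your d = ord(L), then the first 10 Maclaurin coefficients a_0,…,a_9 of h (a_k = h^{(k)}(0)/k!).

f: a_k = -2, -2, -1, -1/3, -1/12, -1/60, -1/360, -1/2520, -1/20160, -1/181440, …
g: a_k = 3, 0, -6, 0, 2, 0, -4/15, 0, 2/105, 0, …
Sym-product of L_f,L_g gives L₀ (≤ ord 2).
h=∫h₀ ⇒ L = L₀·Dx.
L = 5·Dx - 2·Dx^2 + Dx^3  (order 3).
h: a_k = 0, -6, -3, 3, 11/4, 7/20, -41/120, -39/280, -29/6720, 527/60480, …
ICs: h(0) = 0, h′(0) = -6, h′′(0) = -6.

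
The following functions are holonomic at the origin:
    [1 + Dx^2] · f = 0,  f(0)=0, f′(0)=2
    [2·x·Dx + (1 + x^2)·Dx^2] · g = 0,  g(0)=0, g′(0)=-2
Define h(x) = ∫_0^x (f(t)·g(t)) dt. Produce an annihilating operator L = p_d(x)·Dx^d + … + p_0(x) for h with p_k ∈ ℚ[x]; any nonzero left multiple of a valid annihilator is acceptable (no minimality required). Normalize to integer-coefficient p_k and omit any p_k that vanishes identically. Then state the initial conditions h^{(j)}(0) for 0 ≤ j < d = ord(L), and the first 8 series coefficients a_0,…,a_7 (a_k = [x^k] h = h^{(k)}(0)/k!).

L = (10 + 26·x^2 + 11·x^4 + 4·x^6 + x^8)·Dx + (12·x + 20·x^3 + 12·x^5 + 4·x^7)·Dx^2 + (12 + 32·x^2 + 18·x^4 + 8·x^6 + 2·x^8)·Dx^3 + (12·x + 20·x^3 + 12·x^5 + 4·x^7)·Dx^4 + (2 + 6·x^2 + 7·x^4 + 4·x^6 + x^8)·Dx^5  (order 5).
h: a_k = 0, 0, 0, -4/3, 0, 2/5, 0, -19/126, …
ICs: h(0) = 0, h′(0) = 0, h′′(0) = 0, h′′′(0) = -8, h′′′′(0) = 0.

f: a_k = 0, 2, 0, -1/3, 0, 1/60, 0, -1/2520, …
g: a_k = 0, -2, 0, 2/3, 0, -2/5, 0, 2/7, …
f·g: L₀ = L_f ⊗_s L_g, ord ≤ 2·2.
∫: right-multiply L₀ by Dx.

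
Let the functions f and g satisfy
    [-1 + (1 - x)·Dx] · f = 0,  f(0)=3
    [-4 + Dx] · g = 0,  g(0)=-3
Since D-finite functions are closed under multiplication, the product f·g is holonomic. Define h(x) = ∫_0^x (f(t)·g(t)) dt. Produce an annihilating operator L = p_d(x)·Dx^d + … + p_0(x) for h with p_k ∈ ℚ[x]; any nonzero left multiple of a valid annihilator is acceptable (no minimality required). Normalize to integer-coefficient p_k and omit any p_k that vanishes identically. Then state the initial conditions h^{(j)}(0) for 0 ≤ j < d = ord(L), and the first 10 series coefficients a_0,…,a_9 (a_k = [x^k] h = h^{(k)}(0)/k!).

f: a_k = 3, 3, 3, 3, 3, 3, 3, 3, 3, 3, …
g: a_k = -3, -12, -24, -32, -32, -128/5, -256/15, -1024/105, -512/105, -2048/945, …
Product ⇒ symmetric product L₀, ord ≤ 1.
∫: right-multiply L₀ by Dx.
L = (5 - 4·x)·Dx + (-1 + x)·Dx^2  (order 2).
h: a_k = 0, -9, -45/2, -39, -213/4, -309/5, -643/10, -437/7, -16319/280, -16831/315, …
ICs: h(0) = 0, h′(0) = -9.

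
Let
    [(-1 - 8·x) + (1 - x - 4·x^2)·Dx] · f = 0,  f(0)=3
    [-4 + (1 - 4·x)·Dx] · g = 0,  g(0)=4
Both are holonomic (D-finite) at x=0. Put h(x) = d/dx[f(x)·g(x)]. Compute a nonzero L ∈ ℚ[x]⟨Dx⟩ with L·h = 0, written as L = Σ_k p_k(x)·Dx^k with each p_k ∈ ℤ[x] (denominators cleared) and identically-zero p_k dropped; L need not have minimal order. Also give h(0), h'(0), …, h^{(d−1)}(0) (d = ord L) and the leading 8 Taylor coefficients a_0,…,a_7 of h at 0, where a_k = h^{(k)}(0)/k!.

f: a_k = 3, 3, 15, 27, 87, 195, 543, 1323, …
g: a_k = 4, 16, 64, 256, 1024, 4096, 16384, 65536, …
Sym-product of L_f,L_g gives L₀ (≤ ord 1).
Differentiate: ansatz ord ≤ ord L₀ ⇒ L.
L = (50 - 96·x - 480·x^2 + 3072·x^4) + (-5 + 25·x + 48·x^2 - 320·x^3 + 768·x^5)·Dx  (order 1).
h: a_k = 60, 600, 3924, 22320, 115500, 567432, 2685060, 12386400, …
ICs: h(0) = 60.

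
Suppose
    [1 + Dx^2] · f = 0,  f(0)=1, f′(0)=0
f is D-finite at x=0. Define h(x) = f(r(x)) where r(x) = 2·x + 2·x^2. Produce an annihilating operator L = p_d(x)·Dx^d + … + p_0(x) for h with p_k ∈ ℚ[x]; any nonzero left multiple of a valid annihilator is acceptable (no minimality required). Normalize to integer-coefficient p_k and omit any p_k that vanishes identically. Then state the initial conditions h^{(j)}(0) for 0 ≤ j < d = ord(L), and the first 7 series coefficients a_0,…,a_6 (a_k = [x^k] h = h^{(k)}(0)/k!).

f: a_k = 1, 0, -1/2, 0, 1/24, 0, -1/720, …
f∘r: x↦r, Dx↦Dx/r' in L_f ⇒ L₀.
L = (4 + 24·x + 48·x^2 + 32·x^3) - 2·Dx + (1 + 2·x)·Dx^2  (order 2).
h: a_k = 1, 0, -2, -4, -4/3, 8/3, 176/45, …
ICs: h(0) = 1, h′(0) = 0.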